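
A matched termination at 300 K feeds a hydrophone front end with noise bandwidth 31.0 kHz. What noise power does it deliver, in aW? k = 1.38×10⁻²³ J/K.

128 aW

P_n = kTB = 1.38×10⁻²³ × 300 × 3.10×10⁴ = 1.28×10⁻¹⁶ W = 128 aW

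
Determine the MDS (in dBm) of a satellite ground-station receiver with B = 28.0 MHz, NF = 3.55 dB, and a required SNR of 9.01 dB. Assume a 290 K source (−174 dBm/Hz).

Sensitivity = −174 + 10 log₁₀(B) + NF + SNR_min
= −174 + 74.47 + 3.55 + 9.01
= −86.97 dBm → −87.0 dBm

−87.0 dBm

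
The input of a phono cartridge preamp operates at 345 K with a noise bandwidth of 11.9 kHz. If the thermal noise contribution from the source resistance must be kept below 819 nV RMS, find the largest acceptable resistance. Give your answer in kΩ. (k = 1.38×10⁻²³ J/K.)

Johnson–Nyquist: V_n = √(4kTRB) ⇒ R = V_n² / (4kTB)
4kTB = 4 × 1.38×10⁻²³ × 345 × 1.19×10⁴ = 2.27×10⁻¹⁶
R = (8.19×10⁻⁷)² / 2.27×10⁻¹⁶ = 2.96×10³ Ω = 2.96 kΩ

2.96 kΩ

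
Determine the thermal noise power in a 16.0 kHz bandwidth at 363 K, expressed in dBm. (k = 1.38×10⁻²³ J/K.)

P_n = kTB = 1.38×10⁻²³ × 363 × 1.60×10⁴ = 8.02×10⁻¹⁷ W
In dBm: 10 log₁₀(8.02×10⁻¹⁷ / 10⁻³) = −131.0 dBm

−131.0 dBm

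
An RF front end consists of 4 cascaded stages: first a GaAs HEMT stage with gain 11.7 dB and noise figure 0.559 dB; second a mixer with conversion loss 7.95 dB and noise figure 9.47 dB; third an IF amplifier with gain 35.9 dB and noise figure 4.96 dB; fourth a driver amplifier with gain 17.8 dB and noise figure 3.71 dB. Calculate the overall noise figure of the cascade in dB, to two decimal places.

Convert to linear (a loss of L dB is a gain of −L dB): F_i = 10^(NF_i/10), G_i = 10^(G_i,dB/10)
  Stage 1: F_1 = 10^(0.559/10) = 1.137, G_1 = 10^(11.7/10) = 14.79
  Stage 2: F_2 = 10^(9.47/10) = 8.851, G_2 = 10^(−7.95/10) = 0.1603
  Stage 3: F_3 = 10^(4.96/10) = 3.133, G_3 = 10^(35.9/10) = 3890
  Stage 4: F_4 = 10^(3.71/10) = 2.350, G_4 = 10^(17.8/10) = 60.26
Friis cascade:
  F = 1.137 + (8.851 − 1)/14.79 + (3.133 − 1)/2.371 + (2.350 − 1)/9226 = 2.568
NF = 10 log₁₀(2.568) = 4.10 dB

4.10 dB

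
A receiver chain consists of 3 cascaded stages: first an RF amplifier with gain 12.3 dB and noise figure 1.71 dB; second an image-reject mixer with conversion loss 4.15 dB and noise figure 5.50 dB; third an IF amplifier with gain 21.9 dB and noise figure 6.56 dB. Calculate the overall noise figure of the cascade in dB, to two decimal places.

3.37 dB

Convert to linear (a loss of L dB is a gain of −L dB): F_i = 10^(NF_i/10), G_i = 10^(G_i,dB/10)
  Stage 1: F_1 = 10^(1.71/10) = 1.483, G_1 = 10^(12.3/10) = 16.98
  Stage 2: F_2 = 10^(5.50/10) = 3.548, G_2 = 10^(−4.15/10) = 0.3846
  Stage 3: F_3 = 10^(6.56/10) = 4.529, G_3 = 10^(21.9/10) = 154.9
Friis cascade:
  F = 1.483 + (3.548 − 1)/16.98 + (4.529 − 1)/6.531 = 2.173
NF = 10 log₁₀(2.173) = 3.37 dB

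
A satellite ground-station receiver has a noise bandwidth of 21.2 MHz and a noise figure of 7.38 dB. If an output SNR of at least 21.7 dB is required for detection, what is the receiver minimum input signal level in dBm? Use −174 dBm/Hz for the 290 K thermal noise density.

Sensitivity = −174 + 10 log₁₀(B) + NF + SNR_min
= −174 + 73.26 + 7.38 + 21.7
= −71.66 dBm → −71.7 dBm

−71.7 dBm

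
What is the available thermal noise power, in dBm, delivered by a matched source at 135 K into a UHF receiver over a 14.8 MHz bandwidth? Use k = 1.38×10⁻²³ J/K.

−105.6 dBm

P_n = kTB = 1.38×10⁻²³ × 135 × 1.48×10⁷ = 2.76×10⁻¹⁴ W
In dBm: 10 log₁₀(2.76×10⁻¹⁴ / 10⁻³) = −105.6 dBm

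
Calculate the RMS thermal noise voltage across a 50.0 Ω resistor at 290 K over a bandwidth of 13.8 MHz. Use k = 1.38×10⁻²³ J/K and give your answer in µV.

3.32 µV

V_n = √(4kTRB)
4kTRB = 4 × 1.38×10⁻²³ × 290 × 5.00×10¹ × 1.38×10⁷ = 1.10×10⁻¹¹ V²
V_n = √(1.10×10⁻¹¹) = 3.32×10⁻⁶ V = 3.32 µV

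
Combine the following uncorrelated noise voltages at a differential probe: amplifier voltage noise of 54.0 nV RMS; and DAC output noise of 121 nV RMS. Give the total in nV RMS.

133 nV

Uncorrelated sources add in power (mean-square): V_tot = √(ΣV_i²)
V_tot = √[(5.40×10⁻⁸)² + (1.21×10⁻⁷)²] = 1.33×10⁻⁷ V = 133 nV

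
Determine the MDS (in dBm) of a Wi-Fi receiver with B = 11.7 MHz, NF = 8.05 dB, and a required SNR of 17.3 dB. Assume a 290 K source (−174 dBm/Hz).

Sensitivity = −174 + 10 log₁₀(B) + NF + SNR_min
= −174 + 70.68 + 8.05 + 17.3
= −77.97 dBm → −78.0 dBm

−78.0 dBm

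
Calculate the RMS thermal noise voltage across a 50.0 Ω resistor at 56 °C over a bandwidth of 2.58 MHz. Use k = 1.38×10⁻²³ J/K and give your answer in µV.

1.53 µV

T = 56 °C + 273.15 = 329.15 K
V_n = √(4kTRB)
4kTRB = 4 × 1.38×10⁻²³ × 329.15 × 5.00×10¹ × 2.58×10⁶ = 2.34×10⁻¹² V²
V_n = √(2.34×10⁻¹²) = 1.53×10⁻⁶ V = 1.53 µV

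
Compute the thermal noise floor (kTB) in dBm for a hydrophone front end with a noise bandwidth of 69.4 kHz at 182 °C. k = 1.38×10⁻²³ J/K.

−123.6 dBm

T = 182 °C + 273.15 = 455.15 K
P_n = kTB = 1.38×10⁻²³ × 455.15 × 6.94×10⁴ = 4.36×10⁻¹⁶ W
In dBm: 10 log₁₀(4.36×10⁻¹⁶ / 10⁻³) = −123.6 dBm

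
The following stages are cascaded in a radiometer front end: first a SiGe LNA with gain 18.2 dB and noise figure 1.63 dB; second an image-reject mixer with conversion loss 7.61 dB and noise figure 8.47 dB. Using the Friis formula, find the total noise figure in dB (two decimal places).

1.89 dB

Convert to linear (a loss of L dB is a gain of −L dB): F_i = 10^(NF_i/10), G_i = 10^(G_i,dB/10)
  Stage 1: F_1 = 10^(1.63/10) = 1.455, G_1 = 10^(18.2/10) = 66.07
  Stage 2: F_2 = 10^(8.47/10) = 7.031, G_2 = 10^(−7.61/10) = 0.1734
Friis cascade:
  F = 1.455 + (7.031 − 1)/66.07 = 1.547
NF = 10 log₁₀(1.547) = 1.89 dB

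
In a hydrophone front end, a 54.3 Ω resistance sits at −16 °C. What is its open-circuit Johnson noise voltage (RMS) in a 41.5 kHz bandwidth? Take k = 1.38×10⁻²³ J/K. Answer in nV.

179 nV

T = −16 °C + 273.15 = 257.15 K
V_n = √(4kTRB)
4kTRB = 4 × 1.38×10⁻²³ × 257.15 × 5.43×10¹ × 4.15×10⁴ = 3.20×10⁻¹⁴ V²
V_n = √(3.20×10⁻¹⁴) = 1.79×10⁻⁷ V = 179 nV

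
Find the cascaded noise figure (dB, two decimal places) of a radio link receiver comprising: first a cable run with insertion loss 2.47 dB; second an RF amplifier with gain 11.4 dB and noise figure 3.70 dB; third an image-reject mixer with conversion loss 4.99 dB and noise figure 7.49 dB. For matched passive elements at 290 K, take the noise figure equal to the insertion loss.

Convert to linear (a loss of L dB is a gain of −L dB): F_i = 10^(NF_i/10), G_i = 10^(G_i,dB/10)
  Stage 1: F_1 = 10^(2.47/10) = 1.766, G_1 = 10^(−2.47/10) = 0.5662
  Stage 2: F_2 = 10^(3.70/10) = 2.344, G_2 = 10^(11.4/10) = 13.80
  Stage 3: F_3 = 10^(7.49/10) = 5.610, G_3 = 10^(−4.99/10) = 0.3170
Friis cascade:
  F = 1.766 + (2.344 − 1)/0.5662 + (5.610 − 1)/7.816 = 4.730
NF = 10 log₁₀(4.730) = 6.75 dB

6.75 dB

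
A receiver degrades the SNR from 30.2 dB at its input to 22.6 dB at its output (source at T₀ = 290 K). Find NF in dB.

NF (dB) = SNR_in(dB) − SNR_out(dB) when the source is at T₀
NF = 30.2 − 22.6 = 7.6 dB

7.6 dB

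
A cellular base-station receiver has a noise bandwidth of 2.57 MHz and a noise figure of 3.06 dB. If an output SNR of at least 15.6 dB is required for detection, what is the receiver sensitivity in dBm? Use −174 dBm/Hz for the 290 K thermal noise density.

−91.2 dBm

Sensitivity = −174 + 10 log₁₀(B) + NF + SNR_min
= −174 + 64.1 + 3.06 + 15.6
= −91.24 dBm → −91.2 dBm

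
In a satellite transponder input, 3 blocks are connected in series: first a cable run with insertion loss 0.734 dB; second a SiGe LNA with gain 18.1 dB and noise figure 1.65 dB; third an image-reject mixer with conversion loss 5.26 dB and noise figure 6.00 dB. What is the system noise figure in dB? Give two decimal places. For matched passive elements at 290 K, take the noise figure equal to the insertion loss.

Convert to linear (a loss of L dB is a gain of −L dB): F_i = 10^(NF_i/10), G_i = 10^(G_i,dB/10)
  Stage 1: F_1 = 10^(0.734/10) = 1.184, G_1 = 10^(−0.734/10) = 0.8445
  Stage 2: F_2 = 10^(1.65/10) = 1.462, G_2 = 10^(18.1/10) = 64.57
  Stage 3: F_3 = 10^(6.00/10) = 3.981, G_3 = 10^(−5.26/10) = 0.2979
Friis cascade:
  F = 1.184 + (1.462 − 1)/0.8445 + (3.981 − 1)/54.53 = 1.786
NF = 10 log₁₀(1.786) = 2.52 dB

2.52 dB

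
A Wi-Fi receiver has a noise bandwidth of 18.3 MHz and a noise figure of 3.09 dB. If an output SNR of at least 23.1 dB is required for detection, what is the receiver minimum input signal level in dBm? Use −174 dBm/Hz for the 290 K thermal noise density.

Sensitivity = −174 + 10 log₁₀(B) + NF + SNR_min
= −174 + 72.62 + 3.09 + 23.1
= −75.19 dBm → −75.2 dBm

−75.2 dBm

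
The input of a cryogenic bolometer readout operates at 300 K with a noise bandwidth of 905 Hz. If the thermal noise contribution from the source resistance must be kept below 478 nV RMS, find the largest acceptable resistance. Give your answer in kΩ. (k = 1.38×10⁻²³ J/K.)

15.2 kΩ

Johnson–Nyquist: V_n = √(4kTRB) ⇒ R = V_n² / (4kTB)
4kTB = 4 × 1.38×10⁻²³ × 300 × 9.05×10² = 1.50×10⁻¹⁷
R = (4.78×10⁻⁷)² / 1.50×10⁻¹⁷ = 1.52×10⁴ Ω = 15.2 kΩ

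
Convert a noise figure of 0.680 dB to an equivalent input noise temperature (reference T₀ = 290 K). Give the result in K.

F = 10^(0.680/10) = 1.1695
T_e = (F − 1)·T₀ = (1.1695 − 1) × 290 = 49.2 K

49.2 K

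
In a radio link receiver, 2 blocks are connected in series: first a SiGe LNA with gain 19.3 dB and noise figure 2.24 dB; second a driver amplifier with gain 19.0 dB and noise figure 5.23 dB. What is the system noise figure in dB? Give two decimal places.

2.31 dB

Convert to linear (a loss of L dB is a gain of −L dB): F_i = 10^(NF_i/10), G_i = 10^(G_i,dB/10)
  Stage 1: F_1 = 10^(2.24/10) = 1.675, G_1 = 10^(19.3/10) = 85.11
  Stage 2: F_2 = 10^(5.23/10) = 3.334, G_2 = 10^(19.0/10) = 79.43
Friis cascade:
  F = 1.675 + (3.334 − 1)/85.11 = 1.702
NF = 10 log₁₀(1.702) = 2.31 dB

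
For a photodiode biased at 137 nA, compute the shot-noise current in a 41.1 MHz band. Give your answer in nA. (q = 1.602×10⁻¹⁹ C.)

I_n = √(2qI·B)
2qI·B = 2 × 1.602×10⁻¹⁹ × 1.37×10⁻⁷ × 4.11×10⁷ = 1.80×10⁻¹⁸ A²
I_n = √(1.80×10⁻¹⁸) = 1.34×10⁻⁹ A = 1.34 nA

1.34 nA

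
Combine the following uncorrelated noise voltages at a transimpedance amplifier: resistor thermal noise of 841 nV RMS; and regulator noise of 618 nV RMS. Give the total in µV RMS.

1.04 µV

Uncorrelated sources add in power (mean-square): V_tot = √(ΣV_i²)
V_tot = √[(8.41×10⁻⁷)² + (6.18×10⁻⁷)²] = 1.04×10⁻⁶ V = 1.04 µV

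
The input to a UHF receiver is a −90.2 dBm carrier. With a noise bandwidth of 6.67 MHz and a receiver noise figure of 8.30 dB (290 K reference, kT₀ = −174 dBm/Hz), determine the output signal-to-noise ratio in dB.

Noise floor: N = −174 + 10 log₁₀(B) + NF
10 log₁₀(6.67×10⁶) = 68.24 dB
N = −174 + 68.24 + 8.30 = −97.46 dBm
SNR = P_sig − N = −90.2 − (−97.46) = 7.26 dB → 7.3 dB

7.3 dB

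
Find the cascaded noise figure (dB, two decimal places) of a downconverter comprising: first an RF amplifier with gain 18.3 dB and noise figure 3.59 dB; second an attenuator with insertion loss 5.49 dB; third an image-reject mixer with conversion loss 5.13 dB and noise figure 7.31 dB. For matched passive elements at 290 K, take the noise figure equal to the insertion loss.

Convert to linear (a loss of L dB is a gain of −L dB): F_i = 10^(NF_i/10), G_i = 10^(G_i,dB/10)
  Stage 1: F_1 = 10^(3.59/10) = 2.286, G_1 = 10^(18.3/10) = 67.61
  Stage 2: F_2 = 10^(5.49/10) = 3.540, G_2 = 10^(−5.49/10) = 0.2825
  Stage 3: F_3 = 10^(7.31/10) = 5.383, G_3 = 10^(−5.13/10) = 0.3069
Friis cascade:
  F = 2.286 + (3.540 − 1)/67.61 + (5.383 − 1)/19.10 = 2.553
NF = 10 log₁₀(2.553) = 4.07 dB

4.07 dB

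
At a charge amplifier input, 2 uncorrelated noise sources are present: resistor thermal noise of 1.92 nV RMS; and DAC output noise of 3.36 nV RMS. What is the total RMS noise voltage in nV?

Uncorrelated sources add in power (mean-square): V_tot = √(ΣV_i²)
V_tot = √[(1.92×10⁻⁹)² + (3.36×10⁻⁹)²] = 3.87×10⁻⁹ V = 3.87 nV

3.87 nV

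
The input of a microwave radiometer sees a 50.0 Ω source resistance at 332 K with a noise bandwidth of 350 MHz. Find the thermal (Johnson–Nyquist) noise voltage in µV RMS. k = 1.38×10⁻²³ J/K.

V_n = √(4kTRB)
4kTRB = 4 × 1.38×10⁻²³ × 332 × 5.00×10¹ × 3.50×10⁸ = 3.21×10⁻¹⁰ V²
V_n = √(3.21×10⁻¹⁰) = 1.79×10⁻⁵ V = 17.9 µV

17.9 µV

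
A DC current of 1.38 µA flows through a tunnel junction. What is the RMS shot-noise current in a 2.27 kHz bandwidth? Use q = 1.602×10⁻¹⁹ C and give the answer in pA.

I_n = √(2qI·B)
2qI·B = 2 × 1.602×10⁻¹⁹ × 1.38×10⁻⁶ × 2.27×10³ = 1.00×10⁻²¹ A²
I_n = √(1.00×10⁻²¹) = 3.17×10⁻¹¹ A = 31.7 pA

31.7 pA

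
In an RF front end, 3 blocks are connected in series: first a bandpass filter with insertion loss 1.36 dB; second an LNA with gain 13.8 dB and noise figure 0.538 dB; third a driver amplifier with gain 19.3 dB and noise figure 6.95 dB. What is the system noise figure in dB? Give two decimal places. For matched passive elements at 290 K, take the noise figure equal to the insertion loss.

2.49 dB

Convert to linear (a loss of L dB is a gain of −L dB): F_i = 10^(NF_i/10), G_i = 10^(G_i,dB/10)
  Stage 1: F_1 = 10^(1.36/10) = 1.368, G_1 = 10^(−1.36/10) = 0.7311
  Stage 2: F_2 = 10^(0.538/10) = 1.132, G_2 = 10^(13.8/10) = 23.99
  Stage 3: F_3 = 10^(6.95/10) = 4.955, G_3 = 10^(19.3/10) = 85.11
Friis cascade:
  F = 1.368 + (1.132 − 1)/0.7311 + (4.955 − 1)/17.54 = 1.774
NF = 10 log₁₀(1.774) = 2.49 dB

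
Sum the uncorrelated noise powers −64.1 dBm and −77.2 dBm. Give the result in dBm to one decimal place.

−63.9 dBm

Convert to linear, add, convert back:
P₁ = 3.89×10⁻¹⁰ W, P₂ = 1.91×10⁻¹¹ W
P_tot = 4.08×10⁻¹⁰ W → 10 log₁₀(P_tot / 10⁻³) = −63.9 dBm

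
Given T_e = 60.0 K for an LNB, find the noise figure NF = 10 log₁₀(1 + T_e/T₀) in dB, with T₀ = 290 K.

0.817 dB

F = 1 + T_e/T₀ = 1 + 60.0/290 = 1.2069
NF = 10 log₁₀(1.2069) = 0.817 dB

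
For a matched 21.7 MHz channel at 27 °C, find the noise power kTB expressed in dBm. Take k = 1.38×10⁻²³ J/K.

T = 27 °C + 273.15 = 300.15 K
P_n = kTB = 1.38×10⁻²³ × 300.15 × 2.17×10⁷ = 8.99×10⁻¹⁴ W
In dBm: 10 log₁₀(8.99×10⁻¹⁴ / 10⁻³) = −100.5 dBm

−100.5 dBm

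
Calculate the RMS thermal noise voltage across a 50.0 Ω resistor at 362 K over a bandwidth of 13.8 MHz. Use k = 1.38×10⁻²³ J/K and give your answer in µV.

V_n = √(4kTRB)
4kTRB = 4 × 1.38×10⁻²³ × 362 × 5.00×10¹ × 1.38×10⁷ = 1.38×10⁻¹¹ V²
V_n = √(1.38×10⁻¹¹) = 3.71×10⁻⁶ V = 3.71 µV

3.71 µV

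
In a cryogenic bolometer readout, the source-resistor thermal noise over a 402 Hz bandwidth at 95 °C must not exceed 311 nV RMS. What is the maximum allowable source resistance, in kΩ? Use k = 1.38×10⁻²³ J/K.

T = 95 °C + 273.15 = 368.15 K
Johnson–Nyquist: V_n = √(4kTRB) ⇒ R = V_n² / (4kTB)
4kTB = 4 × 1.38×10⁻²³ × 368.15 × 4.02×10² = 8.17×10⁻¹⁸
R = (3.11×10⁻⁷)² / 8.17×10⁻¹⁸ = 1.18×10⁴ Ω = 11.8 kΩ

11.8 kΩ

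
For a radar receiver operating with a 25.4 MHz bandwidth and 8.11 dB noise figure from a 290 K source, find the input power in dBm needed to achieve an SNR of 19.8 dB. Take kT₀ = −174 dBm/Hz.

Sensitivity = −174 + 10 log₁₀(B) + NF + SNR_min
= −174 + 74.05 + 8.11 + 19.8
= −72.04 dBm → −72.0 dBm

−72.0 dBm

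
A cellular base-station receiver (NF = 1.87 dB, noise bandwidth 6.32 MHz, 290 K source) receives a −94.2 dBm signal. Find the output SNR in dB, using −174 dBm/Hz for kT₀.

Noise floor: N = −174 + 10 log₁₀(B) + NF
10 log₁₀(6.32×10⁶) = 68.01 dB
N = −174 + 68.01 + 1.87 = −104.12 dBm
SNR = P_sig − N = −94.2 − (−104.12) = 9.92 dB → 9.9 dB

9.9 dB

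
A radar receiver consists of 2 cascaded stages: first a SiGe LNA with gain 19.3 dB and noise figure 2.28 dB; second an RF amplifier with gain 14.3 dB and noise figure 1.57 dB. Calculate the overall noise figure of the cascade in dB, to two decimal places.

2.29 dB

Convert to linear (a loss of L dB is a gain of −L dB): F_i = 10^(NF_i/10), G_i = 10^(G_i,dB/10)
  Stage 1: F_1 = 10^(2.28/10) = 1.690, G_1 = 10^(19.3/10) = 85.11
  Stage 2: F_2 = 10^(1.57/10) = 1.435, G_2 = 10^(14.3/10) = 26.92
Friis cascade:
  F = 1.690 + (1.435 − 1)/85.11 = 1.696
NF = 10 log₁₀(1.696) = 2.29 dB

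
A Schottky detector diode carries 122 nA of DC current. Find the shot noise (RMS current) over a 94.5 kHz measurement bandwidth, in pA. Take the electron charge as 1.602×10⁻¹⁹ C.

60.8 pA

I_n = √(2qI·B)
2qI·B = 2 × 1.602×10⁻¹⁹ × 1.22×10⁻⁷ × 9.45×10⁴ = 3.69×10⁻²¹ A²
I_n = √(3.69×10⁻²¹) = 6.08×10⁻¹¹ A = 60.8 pA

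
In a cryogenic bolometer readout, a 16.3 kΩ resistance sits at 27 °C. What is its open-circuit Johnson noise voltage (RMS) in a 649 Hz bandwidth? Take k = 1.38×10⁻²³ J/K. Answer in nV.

419 nV

T = 27 °C + 273.15 = 300.15 K
V_n = √(4kTRB)
4kTRB = 4 × 1.38×10⁻²³ × 300.15 × 1.63×10⁴ × 6.49×10² = 1.75×10⁻¹³ V²
V_n = √(1.75×10⁻¹³) = 4.19×10⁻⁷ V = 419 nV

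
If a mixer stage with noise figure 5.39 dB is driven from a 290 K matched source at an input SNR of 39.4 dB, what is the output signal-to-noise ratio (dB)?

By definition F = SNR_in/SNR_out, so in dB: SNR_out = SNR_in − NF
SNR_out = 39.4 − 5.39 = 34.01 dB

34.01 dB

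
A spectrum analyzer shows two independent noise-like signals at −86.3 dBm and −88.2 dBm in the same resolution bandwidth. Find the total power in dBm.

Convert to linear, add, convert back:
P₁ = 2.34×10⁻¹² W, P₂ = 1.51×10⁻¹² W
P_tot = 3.86×10⁻¹² W → 10 log₁₀(P_tot / 10⁻³) = −84.1 dBm

−84.1 dBm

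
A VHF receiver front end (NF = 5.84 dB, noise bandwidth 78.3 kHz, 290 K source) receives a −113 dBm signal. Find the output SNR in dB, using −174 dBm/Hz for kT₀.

Noise floor: N = −174 + 10 log₁₀(B) + NF
10 log₁₀(7.83×10⁴) = 48.94 dB
N = −174 + 48.94 + 5.84 = −119.22 dBm
SNR = P_sig − N = −113 − (−119.22) = 6.22 dB → 6.2 dB

6.2 dB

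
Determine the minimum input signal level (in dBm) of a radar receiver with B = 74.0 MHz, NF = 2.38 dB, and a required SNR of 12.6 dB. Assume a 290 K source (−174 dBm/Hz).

Sensitivity = −174 + 10 log₁₀(B) + NF + SNR_min
= −174 + 78.69 + 2.38 + 12.6
= −80.33 dBm → −80.3 dBm

−80.3 dBm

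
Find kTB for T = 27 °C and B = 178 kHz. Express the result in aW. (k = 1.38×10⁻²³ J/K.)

T = 27 °C + 273.15 = 300.15 K
P_n = kTB = 1.38×10⁻²³ × 300.15 × 1.78×10⁵ = 7.37×10⁻¹⁶ W = 737 aW

737 aW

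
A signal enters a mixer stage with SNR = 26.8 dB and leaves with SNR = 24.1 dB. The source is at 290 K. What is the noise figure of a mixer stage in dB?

2.7 dB

NF (dB) = SNR_in(dB) − SNR_out(dB) when the source is at T₀
NF = 26.8 − 24.1 = 2.7 dB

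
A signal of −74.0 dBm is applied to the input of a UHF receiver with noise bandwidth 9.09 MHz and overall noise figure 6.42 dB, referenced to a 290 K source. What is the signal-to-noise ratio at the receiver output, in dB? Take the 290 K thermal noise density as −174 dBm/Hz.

24.0 dB

Noise floor: N = −174 + 10 log₁₀(B) + NF
10 log₁₀(9.09×10⁶) = 69.59 dB
N = −174 + 69.59 + 6.42 = −97.99 dBm
SNR = P_sig − N = −74.0 − (−97.99) = 23.99 dB → 24.0 dB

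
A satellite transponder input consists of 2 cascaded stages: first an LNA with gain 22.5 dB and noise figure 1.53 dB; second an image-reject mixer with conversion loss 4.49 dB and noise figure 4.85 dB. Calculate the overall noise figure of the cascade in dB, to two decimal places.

1.57 dB

Convert to linear (a loss of L dB is a gain of −L dB): F_i = 10^(NF_i/10), G_i = 10^(G_i,dB/10)
  Stage 1: F_1 = 10^(1.53/10) = 1.422, G_1 = 10^(22.5/10) = 177.8
  Stage 2: F_2 = 10^(4.85/10) = 3.055, G_2 = 10^(−4.49/10) = 0.3556
Friis cascade:
  F = 1.422 + (3.055 − 1)/177.8 = 1.434
NF = 10 log₁₀(1.434) = 1.57 dB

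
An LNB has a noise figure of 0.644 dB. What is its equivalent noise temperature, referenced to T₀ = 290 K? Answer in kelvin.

F = 10^(0.644/10) = 1.15985
T_e = (F − 1)·T₀ = (1.15985 − 1) × 290 = 46.4 K

46.4 K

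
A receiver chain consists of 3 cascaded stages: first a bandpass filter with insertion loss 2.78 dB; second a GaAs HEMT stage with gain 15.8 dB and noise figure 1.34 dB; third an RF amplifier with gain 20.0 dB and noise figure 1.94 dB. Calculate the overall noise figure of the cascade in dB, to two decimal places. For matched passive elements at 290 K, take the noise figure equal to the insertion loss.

Convert to linear (a loss of L dB is a gain of −L dB): F_i = 10^(NF_i/10), G_i = 10^(G_i,dB/10)
  Stage 1: F_1 = 10^(2.78/10) = 1.897, G_1 = 10^(−2.78/10) = 0.5272
  Stage 2: F_2 = 10^(1.34/10) = 1.361, G_2 = 10^(15.8/10) = 38.02
  Stage 3: F_3 = 10^(1.94/10) = 1.563, G_3 = 10^(20.0/10) = 100.0
Friis cascade:
  F = 1.897 + (1.361 − 1)/0.5272 + (1.563 − 1)/20.04 = 2.610
NF = 10 log₁₀(2.610) = 4.17 dB

4.17 dB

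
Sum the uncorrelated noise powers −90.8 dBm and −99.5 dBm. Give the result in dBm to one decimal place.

Convert to linear, add, convert back:
P₁ = 8.32×10⁻¹³ W, P₂ = 1.12×10⁻¹³ W
P_tot = 9.44×10⁻¹³ W → 10 log₁₀(P_tot / 10⁻³) = −90.3 dBm

−90.3 dBm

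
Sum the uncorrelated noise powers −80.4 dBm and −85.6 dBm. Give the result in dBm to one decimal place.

Convert to linear, add, convert back:
P₁ = 9.12×10⁻¹² W, P₂ = 2.75×10⁻¹² W
P_tot = 1.19×10⁻¹¹ W → 10 log₁₀(P_tot / 10⁻³) = −79.3 dBm

−79.3 dBm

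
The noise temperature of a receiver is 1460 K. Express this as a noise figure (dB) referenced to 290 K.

7.81 dB

F = 1 + T_e/T₀ = 1 + 1460/290 = 6.03448
NF = 10 log₁₀(6.03448) = 7.81 dB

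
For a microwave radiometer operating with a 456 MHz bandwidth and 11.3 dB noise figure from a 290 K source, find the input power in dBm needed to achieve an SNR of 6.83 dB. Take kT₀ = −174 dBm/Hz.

−69.3 dBm

Sensitivity = −174 + 10 log₁₀(B) + NF + SNR_min
= −174 + 86.59 + 11.3 + 6.83
= −69.28 dBm → −69.3 dBm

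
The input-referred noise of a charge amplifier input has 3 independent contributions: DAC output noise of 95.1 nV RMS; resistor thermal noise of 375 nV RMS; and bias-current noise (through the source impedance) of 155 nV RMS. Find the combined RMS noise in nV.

Uncorrelated sources add in power (mean-square): V_tot = √(ΣV_i²)
V_tot = √[(9.51×10⁻⁸)² + (3.75×10⁻⁷)² + (1.55×10⁻⁷)²] = 4.17×10⁻⁷ V = 417 nV

417 nV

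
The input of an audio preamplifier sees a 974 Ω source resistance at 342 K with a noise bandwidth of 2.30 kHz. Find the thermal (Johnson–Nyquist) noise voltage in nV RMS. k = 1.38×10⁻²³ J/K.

V_n = √(4kTRB)
4kTRB = 4 × 1.38×10⁻²³ × 342 × 9.74×10² × 2.30×10³ = 4.23×10⁻¹⁴ V²
V_n = √(4.23×10⁻¹⁴) = 2.06×10⁻⁷ V = 206 nV

206 nV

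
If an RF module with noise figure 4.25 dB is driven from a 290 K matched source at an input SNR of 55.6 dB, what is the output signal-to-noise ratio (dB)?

By definition F = SNR_in/SNR_out, so in dB: SNR_out = SNR_in − NF
SNR_out = 55.6 − 4.25 = 51.35 dB

51.35 dB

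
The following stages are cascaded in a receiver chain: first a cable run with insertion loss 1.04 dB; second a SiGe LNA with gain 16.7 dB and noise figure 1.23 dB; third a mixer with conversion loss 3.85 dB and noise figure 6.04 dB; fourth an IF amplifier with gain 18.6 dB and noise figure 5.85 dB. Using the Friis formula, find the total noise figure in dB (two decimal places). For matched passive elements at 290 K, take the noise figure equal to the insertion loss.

2.91 dB

Convert to linear (a loss of L dB is a gain of −L dB): F_i = 10^(NF_i/10), G_i = 10^(G_i,dB/10)
  Stage 1: F_1 = 10^(1.04/10) = 1.271, G_1 = 10^(−1.04/10) = 0.7870
  Stage 2: F_2 = 10^(1.23/10) = 1.327, G_2 = 10^(16.7/10) = 46.77
  Stage 3: F_3 = 10^(6.04/10) = 4.018, G_3 = 10^(−3.85/10) = 0.4121
  Stage 4: F_4 = 10^(5.85/10) = 3.846, G_4 = 10^(18.6/10) = 72.44
Friis cascade:
  F = 1.271 + (1.327 − 1)/0.7870 + (4.018 − 1)/36.81 + (3.846 − 1)/15.17 = 1.956
NF = 10 log₁₀(1.956) = 2.91 dB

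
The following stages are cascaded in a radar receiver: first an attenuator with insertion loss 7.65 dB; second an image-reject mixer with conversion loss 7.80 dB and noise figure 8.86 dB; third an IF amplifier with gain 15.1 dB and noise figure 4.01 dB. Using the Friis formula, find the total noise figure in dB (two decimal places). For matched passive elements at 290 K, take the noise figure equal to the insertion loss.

19.91 dB

Convert to linear (a loss of L dB is a gain of −L dB): F_i = 10^(NF_i/10), G_i = 10^(G_i,dB/10)
  Stage 1: F_1 = 10^(7.65/10) = 5.821, G_1 = 10^(−7.65/10) = 0.1718
  Stage 2: F_2 = 10^(8.86/10) = 7.691, G_2 = 10^(−7.80/10) = 0.1660
  Stage 3: F_3 = 10^(4.01/10) = 2.518, G_3 = 10^(15.1/10) = 32.36
Friis cascade:
  F = 5.821 + (7.691 − 1)/0.1718 + (2.518 − 1)/0.02851 = 98.00
NF = 10 log₁₀(98.00) = 19.91 dB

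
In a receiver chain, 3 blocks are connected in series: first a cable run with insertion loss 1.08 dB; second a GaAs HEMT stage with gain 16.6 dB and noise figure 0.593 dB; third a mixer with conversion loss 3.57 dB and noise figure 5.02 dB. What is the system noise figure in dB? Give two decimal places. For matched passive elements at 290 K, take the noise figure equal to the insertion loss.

1.85 dB

Convert to linear (a loss of L dB is a gain of −L dB): F_i = 10^(NF_i/10), G_i = 10^(G_i,dB/10)
  Stage 1: F_1 = 10^(1.08/10) = 1.282, G_1 = 10^(−1.08/10) = 0.7798
  Stage 2: F_2 = 10^(0.593/10) = 1.146, G_2 = 10^(16.6/10) = 45.71
  Stage 3: F_3 = 10^(5.02/10) = 3.177, G_3 = 10^(−3.57/10) = 0.4395
Friis cascade:
  F = 1.282 + (1.146 − 1)/0.7798 + (3.177 − 1)/35.65 = 1.531
NF = 10 log₁₀(1.531) = 1.85 dB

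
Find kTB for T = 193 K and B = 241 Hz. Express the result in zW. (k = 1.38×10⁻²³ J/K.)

642 zW

P_n = kTB = 1.38×10⁻²³ × 193 × 2.41×10² = 6.42×10⁻¹⁹ W = 642 zW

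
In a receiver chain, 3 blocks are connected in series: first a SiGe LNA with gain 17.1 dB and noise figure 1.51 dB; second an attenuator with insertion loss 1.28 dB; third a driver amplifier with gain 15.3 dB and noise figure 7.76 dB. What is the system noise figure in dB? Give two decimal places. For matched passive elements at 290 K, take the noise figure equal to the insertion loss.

Convert to linear (a loss of L dB is a gain of −L dB): F_i = 10^(NF_i/10), G_i = 10^(G_i,dB/10)
  Stage 1: F_1 = 10^(1.51/10) = 1.416, G_1 = 10^(17.1/10) = 51.29
  Stage 2: F_2 = 10^(1.28/10) = 1.343, G_2 = 10^(−1.28/10) = 0.7447
  Stage 3: F_3 = 10^(7.76/10) = 5.970, G_3 = 10^(15.3/10) = 33.88
Friis cascade:
  F = 1.416 + (1.343 − 1)/51.29 + (5.970 − 1)/38.19 = 1.553
NF = 10 log₁₀(1.553) = 1.91 dB

1.91 dB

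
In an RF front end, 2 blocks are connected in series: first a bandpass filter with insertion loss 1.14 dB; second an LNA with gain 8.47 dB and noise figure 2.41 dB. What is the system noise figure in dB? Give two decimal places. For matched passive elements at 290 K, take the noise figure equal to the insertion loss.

3.55 dB

Convert to linear (a loss of L dB is a gain of −L dB): F_i = 10^(NF_i/10), G_i = 10^(G_i,dB/10)
  Stage 1: F_1 = 10^(1.14/10) = 1.300, G_1 = 10^(−1.14/10) = 0.7691
  Stage 2: F_2 = 10^(2.41/10) = 1.742, G_2 = 10^(8.47/10) = 7.031
Friis cascade:
  F = 1.300 + (1.742 − 1)/0.7691 = 2.265
NF = 10 log₁₀(2.265) = 3.55 dB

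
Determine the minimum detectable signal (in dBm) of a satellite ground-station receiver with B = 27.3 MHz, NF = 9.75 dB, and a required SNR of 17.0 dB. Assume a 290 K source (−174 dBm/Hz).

Sensitivity = −174 + 10 log₁₀(B) + NF + SNR_min
= −174 + 74.36 + 9.75 + 17.0
= −72.89 dBm → −72.9 dBm

−72.9 dBm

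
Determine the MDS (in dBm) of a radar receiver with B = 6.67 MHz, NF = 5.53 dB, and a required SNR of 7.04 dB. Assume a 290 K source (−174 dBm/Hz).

Sensitivity = −174 + 10 log₁₀(B) + NF + SNR_min
= −174 + 68.24 + 5.53 + 7.04
= −93.19 dBm → −93.2 dBm

−93.2 dBm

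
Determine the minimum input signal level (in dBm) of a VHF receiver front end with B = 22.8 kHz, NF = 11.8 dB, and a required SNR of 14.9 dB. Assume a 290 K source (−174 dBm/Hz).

Sensitivity = −174 + 10 log₁₀(B) + NF + SNR_min
= −174 + 43.58 + 11.8 + 14.9
= −103.72 dBm → −103.7 dBm

−103.7 dBm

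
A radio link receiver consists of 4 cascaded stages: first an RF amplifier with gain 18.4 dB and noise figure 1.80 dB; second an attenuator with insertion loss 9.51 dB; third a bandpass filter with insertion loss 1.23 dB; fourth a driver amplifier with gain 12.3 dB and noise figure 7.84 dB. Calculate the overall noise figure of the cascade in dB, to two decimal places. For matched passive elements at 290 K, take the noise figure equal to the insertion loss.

Convert to linear (a loss of L dB is a gain of −L dB): F_i = 10^(NF_i/10), G_i = 10^(G_i,dB/10)
  Stage 1: F_1 = 10^(1.80/10) = 1.514, G_1 = 10^(18.4/10) = 69.18
  Stage 2: F_2 = 10^(9.51/10) = 8.933, G_2 = 10^(−9.51/10) = 0.1119
  Stage 3: F_3 = 10^(1.23/10) = 1.327, G_3 = 10^(−1.23/10) = 0.7534
  Stage 4: F_4 = 10^(7.84/10) = 6.081, G_4 = 10^(12.3/10) = 16.98
Friis cascade:
  F = 1.514 + (8.933 − 1)/69.18 + (1.327 − 1)/7.745 + (6.081 − 1)/5.834 = 2.541
NF = 10 log₁₀(2.541) = 4.05 dB

4.05 dB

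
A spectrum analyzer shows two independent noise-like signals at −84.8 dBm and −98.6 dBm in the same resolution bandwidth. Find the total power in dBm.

Convert to linear, add, convert back:
P₁ = 3.31×10⁻¹² W, P₂ = 1.38×10⁻¹³ W
P_tot = 3.45×10⁻¹² W → 10 log₁₀(P_tot / 10⁻³) = −84.6 dBm

−84.6 dBm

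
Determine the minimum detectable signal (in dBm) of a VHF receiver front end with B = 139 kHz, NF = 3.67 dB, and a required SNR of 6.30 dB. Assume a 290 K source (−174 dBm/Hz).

Sensitivity = −174 + 10 log₁₀(B) + NF + SNR_min
= −174 + 51.43 + 3.67 + 6.30
= −112.60 dBm → −112.6 dBm

−112.6 dBm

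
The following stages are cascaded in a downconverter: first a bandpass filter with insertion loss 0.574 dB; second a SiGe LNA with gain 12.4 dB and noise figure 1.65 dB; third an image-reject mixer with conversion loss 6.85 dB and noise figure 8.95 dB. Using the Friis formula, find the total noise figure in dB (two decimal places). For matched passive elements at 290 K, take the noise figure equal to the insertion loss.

3.26 dB

Convert to linear (a loss of L dB is a gain of −L dB): F_i = 10^(NF_i/10), G_i = 10^(G_i,dB/10)
  Stage 1: F_1 = 10^(0.574/10) = 1.141, G_1 = 10^(−0.574/10) = 0.8762
  Stage 2: F_2 = 10^(1.65/10) = 1.462, G_2 = 10^(12.4/10) = 17.38
  Stage 3: F_3 = 10^(8.95/10) = 7.852, G_3 = 10^(−6.85/10) = 0.2065
Friis cascade:
  F = 1.141 + (1.462 − 1)/0.8762 + (7.852 − 1)/15.23 = 2.119
NF = 10 log₁₀(2.119) = 3.26 dB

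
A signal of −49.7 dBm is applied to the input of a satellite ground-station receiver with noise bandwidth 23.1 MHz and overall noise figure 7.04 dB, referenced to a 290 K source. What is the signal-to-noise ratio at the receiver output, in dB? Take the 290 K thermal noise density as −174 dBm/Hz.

Noise floor: N = −174 + 10 log₁₀(B) + NF
10 log₁₀(2.31×10⁷) = 73.64 dB
N = −174 + 73.64 + 7.04 = −93.32 dBm
SNR = P_sig − N = −49.7 − (−93.32) = 43.62 dB → 43.6 dB

43.6 dB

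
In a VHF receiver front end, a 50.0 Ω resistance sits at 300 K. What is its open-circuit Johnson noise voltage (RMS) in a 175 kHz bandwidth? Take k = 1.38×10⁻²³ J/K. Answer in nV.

V_n = √(4kTRB)
4kTRB = 4 × 1.38×10⁻²³ × 300 × 5.00×10¹ × 1.75×10⁵ = 1.45×10⁻¹³ V²
V_n = √(1.45×10⁻¹³) = 3.81×10⁻⁷ V = 381 nV

381 nV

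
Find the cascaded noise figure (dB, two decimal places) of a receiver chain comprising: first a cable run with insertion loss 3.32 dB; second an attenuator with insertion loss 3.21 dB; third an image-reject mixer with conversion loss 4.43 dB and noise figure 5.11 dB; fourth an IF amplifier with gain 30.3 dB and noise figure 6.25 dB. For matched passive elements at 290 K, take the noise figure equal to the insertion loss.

17.38 dB

Convert to linear (a loss of L dB is a gain of −L dB): F_i = 10^(NF_i/10), G_i = 10^(G_i,dB/10)
  Stage 1: F_1 = 10^(3.32/10) = 2.148, G_1 = 10^(−3.32/10) = 0.4656
  Stage 2: F_2 = 10^(3.21/10) = 2.094, G_2 = 10^(−3.21/10) = 0.4775
  Stage 3: F_3 = 10^(5.11/10) = 3.243, G_3 = 10^(−4.43/10) = 0.3606
  Stage 4: F_4 = 10^(6.25/10) = 4.217, G_4 = 10^(30.3/10) = 1072
Friis cascade:
  F = 2.148 + (2.094 − 1)/0.4656 + (3.243 − 1)/0.2223 + (4.217 − 1)/0.08017 = 54.72
NF = 10 log₁₀(54.72) = 17.38 dB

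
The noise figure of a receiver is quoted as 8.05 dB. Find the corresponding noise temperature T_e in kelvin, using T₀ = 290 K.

F = 10^(8.05/10) = 6.38263
T_e = (F − 1)·T₀ = (6.38263 − 1) × 290 = 1561 K

1561 K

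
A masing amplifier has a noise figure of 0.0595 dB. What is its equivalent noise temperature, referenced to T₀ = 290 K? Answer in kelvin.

F = 10^(0.0595/10) = 1.01379
T_e = (F − 1)·T₀ = (1.01379 − 1) × 290 = 4.00 K

4.00 K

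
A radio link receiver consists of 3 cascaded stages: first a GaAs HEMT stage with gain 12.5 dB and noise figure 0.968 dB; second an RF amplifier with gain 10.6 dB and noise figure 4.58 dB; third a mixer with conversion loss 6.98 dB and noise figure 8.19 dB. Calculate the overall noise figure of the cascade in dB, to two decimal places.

1.41 dB

Convert to linear (a loss of L dB is a gain of −L dB): F_i = 10^(NF_i/10), G_i = 10^(G_i,dB/10)
  Stage 1: F_1 = 10^(0.968/10) = 1.250, G_1 = 10^(12.5/10) = 17.78
  Stage 2: F_2 = 10^(4.58/10) = 2.871, G_2 = 10^(10.6/10) = 11.48
  Stage 3: F_3 = 10^(8.19/10) = 6.592, G_3 = 10^(−6.98/10) = 0.2004
Friis cascade:
  F = 1.250 + (2.871 − 1)/17.78 + (6.592 − 1)/204.2 = 1.382
NF = 10 log₁₀(1.382) = 1.41 dB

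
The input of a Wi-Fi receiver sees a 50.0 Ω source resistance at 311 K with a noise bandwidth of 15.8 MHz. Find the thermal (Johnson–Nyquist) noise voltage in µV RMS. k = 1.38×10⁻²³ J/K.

V_n = √(4kTRB)
4kTRB = 4 × 1.38×10⁻²³ × 311 × 5.00×10¹ × 1.58×10⁷ = 1.36×10⁻¹¹ V²
V_n = √(1.36×10⁻¹¹) = 3.68×10⁻⁶ V = 3.68 µV

3.68 µV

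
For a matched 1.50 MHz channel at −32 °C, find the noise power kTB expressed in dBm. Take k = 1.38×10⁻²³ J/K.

T = −32 °C + 273.15 = 241.15 K
P_n = kTB = 1.38×10⁻²³ × 241.15 × 1.50×10⁶ = 4.99×10⁻¹⁵ W
In dBm: 10 log₁₀(4.99×10⁻¹⁵ / 10⁻³) = −113.0 dBm

−113.0 dBm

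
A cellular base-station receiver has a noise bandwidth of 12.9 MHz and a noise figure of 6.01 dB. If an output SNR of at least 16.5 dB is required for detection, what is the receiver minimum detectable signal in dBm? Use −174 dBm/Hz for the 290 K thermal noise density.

Sensitivity = −174 + 10 log₁₀(B) + NF + SNR_min
= −174 + 71.11 + 6.01 + 16.5
= −80.38 dBm → −80.4 dBm

−80.4 dBm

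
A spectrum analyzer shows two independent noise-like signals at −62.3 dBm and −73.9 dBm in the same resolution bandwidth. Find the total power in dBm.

−62.0 dBm

Convert to linear, add, convert back:
P₁ = 5.89×10⁻¹⁰ W, P₂ = 4.07×10⁻¹¹ W
P_tot = 6.30×10⁻¹⁰ W → 10 log₁₀(P_tot / 10⁻³) = −62.0 dBm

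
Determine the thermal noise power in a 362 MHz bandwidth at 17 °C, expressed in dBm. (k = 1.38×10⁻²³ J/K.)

T = 17 °C + 273.15 = 290.15 K
P_n = kTB = 1.38×10⁻²³ × 290.15 × 3.62×10⁸ = 1.45×10⁻¹² W
In dBm: 10 log₁₀(1.45×10⁻¹² / 10⁻³) = −88.4 dBm

−88.4 dBm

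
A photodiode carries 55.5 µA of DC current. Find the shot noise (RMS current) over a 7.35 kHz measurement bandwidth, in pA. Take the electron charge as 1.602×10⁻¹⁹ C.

I_n = √(2qI·B)
2qI·B = 2 × 1.602×10⁻¹⁹ × 5.55×10⁻⁵ × 7.35×10³ = 1.31×10⁻¹⁹ A²
I_n = √(1.31×10⁻¹⁹) = 3.62×10⁻¹⁰ A = 362 pA

362 pA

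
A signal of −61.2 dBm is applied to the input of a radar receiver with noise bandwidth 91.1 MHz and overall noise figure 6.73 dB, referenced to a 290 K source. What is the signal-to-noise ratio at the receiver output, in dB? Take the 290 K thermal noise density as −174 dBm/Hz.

26.5 dB

Noise floor: N = −174 + 10 log₁₀(B) + NF
10 log₁₀(9.11×10⁷) = 79.6 dB
N = −174 + 79.6 + 6.73 = −87.67 dBm
SNR = P_sig − N = −61.2 − (−87.67) = 26.47 dB → 26.5 dB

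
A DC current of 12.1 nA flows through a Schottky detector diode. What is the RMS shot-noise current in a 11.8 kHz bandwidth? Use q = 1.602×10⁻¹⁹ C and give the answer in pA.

I_n = √(2qI·B)
2qI·B = 2 × 1.602×10⁻¹⁹ × 1.21×10⁻⁸ × 1.18×10⁴ = 4.57×10⁻²³ A²
I_n = √(4.57×10⁻²³) = 6.76×10⁻¹² A = 6.76 pA

6.76 pA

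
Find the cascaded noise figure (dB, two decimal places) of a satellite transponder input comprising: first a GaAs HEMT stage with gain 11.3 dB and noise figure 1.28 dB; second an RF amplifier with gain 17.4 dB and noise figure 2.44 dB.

1.46 dB

Convert to linear (a loss of L dB is a gain of −L dB): F_i = 10^(NF_i/10), G_i = 10^(G_i,dB/10)
  Stage 1: F_1 = 10^(1.28/10) = 1.343, G_1 = 10^(11.3/10) = 13.49
  Stage 2: F_2 = 10^(2.44/10) = 1.754, G_2 = 10^(17.4/10) = 54.95
Friis cascade:
  F = 1.343 + (1.754 − 1)/13.49 = 1.399
NF = 10 log₁₀(1.399) = 1.46 dB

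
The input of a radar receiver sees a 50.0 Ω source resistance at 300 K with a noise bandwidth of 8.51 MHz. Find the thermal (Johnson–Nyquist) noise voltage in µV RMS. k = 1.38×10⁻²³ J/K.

2.65 µV

V_n = √(4kTRB)
4kTRB = 4 × 1.38×10⁻²³ × 300 × 5.00×10¹ × 8.51×10⁶ = 7.05×10⁻¹² V²
V_n = √(7.05×10⁻¹²) = 2.65×10⁻⁶ V = 2.65 µV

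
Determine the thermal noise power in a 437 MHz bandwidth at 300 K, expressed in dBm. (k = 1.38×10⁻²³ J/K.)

−87.4 dBm

P_n = kTB = 1.38×10⁻²³ × 300 × 4.37×10⁸ = 1.81×10⁻¹² W
In dBm: 10 log₁₀(1.81×10⁻¹² / 10⁻³) = −87.4 dBm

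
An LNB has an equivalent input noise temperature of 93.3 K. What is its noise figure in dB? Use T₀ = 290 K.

F = 1 + T_e/T₀ = 1 + 93.3/290 = 1.32172
NF = 10 log₁₀(1.32172) = 1.21 dB

1.21 dB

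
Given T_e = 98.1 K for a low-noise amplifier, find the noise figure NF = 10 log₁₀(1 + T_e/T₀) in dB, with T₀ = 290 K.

1.27 dB

F = 1 + T_e/T₀ = 1 + 98.1/290 = 1.33828
NF = 10 log₁₀(1.33828) = 1.27 dB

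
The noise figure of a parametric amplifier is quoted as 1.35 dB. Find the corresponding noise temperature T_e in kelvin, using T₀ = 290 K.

106 K

F = 10^(1.35/10) = 1.36458
T_e = (F − 1)·T₀ = (1.36458 − 1) × 290 = 106 K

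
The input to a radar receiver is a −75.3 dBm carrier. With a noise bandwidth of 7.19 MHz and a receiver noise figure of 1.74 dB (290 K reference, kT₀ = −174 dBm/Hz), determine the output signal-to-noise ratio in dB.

Noise floor: N = −174 + 10 log₁₀(B) + NF
10 log₁₀(7.19×10⁶) = 68.57 dB
N = −174 + 68.57 + 1.74 = −103.69 dBm
SNR = P_sig − N = −75.3 − (−103.69) = 28.39 dB → 28.4 dB

28.4 dB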